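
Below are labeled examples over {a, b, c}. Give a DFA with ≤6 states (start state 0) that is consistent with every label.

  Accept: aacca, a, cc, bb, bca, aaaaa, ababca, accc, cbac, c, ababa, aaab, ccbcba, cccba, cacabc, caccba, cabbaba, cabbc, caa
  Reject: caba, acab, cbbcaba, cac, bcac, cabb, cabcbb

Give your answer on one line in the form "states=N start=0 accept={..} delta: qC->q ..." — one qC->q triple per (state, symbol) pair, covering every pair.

Fold the examples into a partial DFA from state 0: repeatedly fix the first undefined (state, symbol) met by the shortest-then-alphabetical prefix, trying targets in increasing order and rejecting any under which an Accept and a Reject string meet in one state with the same remainder; add a state when all current targets are rejected. Accepting states are where Accept strings end.
a: 0a undefined. 0a->0: ok.
b: 0b undefined. 0b->0: ok.
c: 0c undefined. 0c->0: no, aacca/caba meet in 0. Open state 1: 0c->1.
ca: 1a undefined. 1a->0: no, a/caba meet in 0. 1a->1: no, cc/cac meet in 1 with "c" left. Open state 2: 1a->2.
cb: 1b undefined. 1b->0: ok.
cc: 1c undefined. 1c->0: ok.
caa: 2a undefined. 2a->0: ok.
cab: 2b undefined. 2b->0: no, aacca/caba meet in 0. 2b->1: no, aacca/cabb meet in 0. 2b->2: no, aacca/caba meet in 0. Open state 3: 2b->3.
cac: 2c undefined. 2c->0: no, aacca/cac meet in 0. 2c->1: no, accc/cac meet in 1. 2c->2: no, bca/cac meet in 2. 2c->3: ok.
caba: 3a undefined. 3a->0: no, aacca/caba meet in 0. 3a->1: no, accc/caba meet in 1. 3a->2: no, bca/caba meet in 2. 3a->3: ok.
cabb: 3b undefined. 3b->0: no, aacca/cabb meet in 0. 3b->1: no, accc/cabb meet in 1. 3b->2: no, bca/cabb meet in 2. 3b->3: no, cabbaba/caba meet in 3. Open state 4: 3b->4.
cabc: 3c undefined. 3c->0: no, aacca/cabcbb meet in 0. 3c->1: no, aacca/cabcbb meet in 0. 3c->2: no, caccba/caba meet in 3. 3c->3: ok.
cabba: 4a undefined. 4a->0: ok.
cabbc: 4c undefined. 4c->0: ok.
cabcbb: 4b undefined. 4b->0: no, aacca/cabcbb meet in 0. 4b->1: no, accc/cabcbb meet in 1. 4b->2: no, bca/cabcbb meet in 2. 4b->3: ok.
All examples now run through 5 states with every (state, symbol) defined. Accept strings end in {0,1,2}, Reject strings end in {3,4}; accept={0,1,2}.

states=5 start=0 accept={0,1,2} delta: 0a->0 0b->0 0c->1 1a->2 1b->0 1c->0 2a->0 2b->3 2c->3 3a->3 3b->4 3c->3 4a->0 4b->3 4c->0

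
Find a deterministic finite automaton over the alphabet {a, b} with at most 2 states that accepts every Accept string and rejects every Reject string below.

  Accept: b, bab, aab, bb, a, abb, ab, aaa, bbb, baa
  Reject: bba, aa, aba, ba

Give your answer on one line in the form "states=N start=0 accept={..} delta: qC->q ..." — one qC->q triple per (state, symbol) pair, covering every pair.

states=2 start=0 accept={1} delta: 0a->1 0b->1 1a->0 1b->1

Fold the examples into a partial DFA from state 0: repeatedly fix the first undefined (state, symbol) met by the shortest-then-alphabetical prefix, trying targets in increasing order and rejecting any under which an Accept and a Reject string meet in one state with the same remainder; add a state when all current targets are rejected. Accepting states are where Accept strings end.
a: 0a undefined. 0a->0: no, a/aa meet in 0. Open state 1: 0a->1.
b: 0b undefined. 0b->0: no, a/bba meet in 1. 0b->1: ok.
aa: 1a undefined. 1a->0: ok.
ab: 1b undefined. 1b->0: no, b/bba meet in 1. 1b->1: ok.
All examples now run through 2 states with every (state, symbol) defined. Accept strings end in {1}, Reject strings end in {0}; accept={1}.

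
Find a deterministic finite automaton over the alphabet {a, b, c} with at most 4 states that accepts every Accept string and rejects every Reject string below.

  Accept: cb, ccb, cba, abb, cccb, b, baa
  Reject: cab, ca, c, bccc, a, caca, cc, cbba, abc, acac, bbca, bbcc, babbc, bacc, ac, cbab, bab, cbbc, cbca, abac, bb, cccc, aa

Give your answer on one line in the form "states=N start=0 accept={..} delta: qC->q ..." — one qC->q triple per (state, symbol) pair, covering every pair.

states=3 start=0 accept={2} delta: 0a->1 0b->2 0c->0 1a->0 1b->0 1c->0 2a->2 2b->0 2c->0

Grow the machine one transition at a time. Run the examples from 0; the earliest place one falls off (shortest prefix, ties alphabetical) gets sent to the lowest-numbered state that keeps every Accept/Reject pair distinguishable — a pair clashes when both reach the same state with identical unread suffix — and to a fresh state only if none does.
a: 0a undefined. 0a->0: no, abb/bb meet in 0 with "bb" left. Open state 1: 0a->1.
b: 0b undefined. 0b->0: no, b/bb meet in 0. 0b->1: no, b/a meet in 1. Open state 2: 0b->2.
c: 0c undefined. 0c->0: ok.
aa: 1a undefined. 1a->0: ok.
ab: 1b undefined. 1b->0: ok.
ac: 1c undefined. 1c->0: ok.
ba: 2a undefined. 2a->0: no, cb/cbab meet in 2. 2a->1: no, cba/ca meet in 1. 2a->2: ok.
bb: 2b undefined. 2b->0: ok.
bc: 2c undefined. 2c->0: ok.
All examples now run through 3 states with every (state, symbol) defined. Accept strings end in {2}, Reject strings end in {0,1}; accept={2}.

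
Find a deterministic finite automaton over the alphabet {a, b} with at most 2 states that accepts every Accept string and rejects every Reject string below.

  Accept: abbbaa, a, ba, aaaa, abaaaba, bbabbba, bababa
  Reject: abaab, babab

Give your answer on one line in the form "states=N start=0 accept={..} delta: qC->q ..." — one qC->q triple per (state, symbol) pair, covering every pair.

State merging on the prefix tree: take the shortest (then alphabetical) example prefix whose next move is undefined and point that move at state 0, else 1, else 2, ...; a target is out if some Accept/Reject pair would then sit in one state with the same input left (inseparable). If every existing state is out, open a new one.
a: 0a undefined. 0a->0: ok.
b: 0b undefined. 0b->0: no, abbbaa/abaab meet in 0. Open state 1: 0b->1.
ba: 1a undefined. 1a->0: ok.
bb: 1b undefined. 1b->0: ok.
All examples now run through 2 states with every (state, symbol) defined. Accept strings end in {0}, Reject strings end in {1}; accept={0}.

states=2 start=0 accept={0} delta: 0a->0 0b->1 1a->0 1b->0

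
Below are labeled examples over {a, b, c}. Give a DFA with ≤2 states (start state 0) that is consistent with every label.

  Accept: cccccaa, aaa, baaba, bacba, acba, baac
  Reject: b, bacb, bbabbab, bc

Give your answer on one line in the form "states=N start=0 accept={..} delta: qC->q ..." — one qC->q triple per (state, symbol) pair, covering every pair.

Grow the machine one transition at a time. Run the examples from 0; the earliest place one falls off (shortest prefix, ties alphabetical) gets sent to the lowest-numbered state that keeps every Accept/Reject pair distinguishable — a pair clashes when both reach the same state with identical unread suffix — and to a fresh state only if none does.
a: 0a undefined. 0a->0: ok.
b: 0b undefined. 0b->0: no, aaa/b meet in 0. Open state 1: 0b->1.
c: 0c undefined. 0c->0: ok.
ba: 1a undefined. 1a->0: ok.
bb: 1b undefined. 1b->0: ok.
bc: 1c undefined. 1c->0: no, cccccaa/bc meet in 0. 1c->1: ok.
All examples now run through 2 states with every (state, symbol) defined. Accept strings end in {0}, Reject strings end in {1}; accept={0}.

states=2 start=0 accept={0} delta: 0a->0 0b->1 0c->0 1a->0 1b->0 1c->1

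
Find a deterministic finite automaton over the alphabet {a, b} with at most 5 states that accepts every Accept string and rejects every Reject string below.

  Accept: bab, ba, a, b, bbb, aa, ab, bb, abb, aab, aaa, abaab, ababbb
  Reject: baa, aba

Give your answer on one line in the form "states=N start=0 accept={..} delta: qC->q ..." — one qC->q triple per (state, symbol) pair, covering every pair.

State merging on the prefix tree: take the shortest (then alphabetical) example prefix whose next move is undefined and point that move at state 0, else 1, else 2, ...; a target is out if some Accept/Reject pair would then sit in one state with the same input left (inseparable). If every existing state is out, open a new one.
a: 0a undefined. 0a->0: no, ba/aba meet in 0 with "ba" left. Open state 1: 0a->1.
b: 0b undefined. 0b->0: no, aa/baa meet in 1 with "a" left. 0b->1: no, aaa/baa meet in 1 with "aa" left. Open state 2: 0b->2.
aa: 1a undefined. 1a->0: ok.
ab: 1b undefined. 1b->0: no, a/aba meet in 1. 1b->1: no, aa/aba meet in 0. 1b->2: no, ba/aba meet in 2 with "a" left. Open state 3: 1b->3.
ba: 2a undefined. 2a->0: no, a/baa meet in 1. 2a->1: no, aa/baa meet in 0. 2a->2: no, ba/baa meet in 2. 2a->3: ok.
bb: 2b undefined. 2b->0: ok.
aba: 3a undefined. 3a->0: no, aa/baa meet in 0. 3a->1: no, a/baa meet in 1. 3a->2: no, b/baa meet in 2. 3a->3: no, ba/baa meet in 3. Open state 4: 3a->4.
abb: 3b undefined. 3b->0: ok.
abaa: 4a undefined. 4a->0: ok.
abab: 4b undefined. 4b->0: ok.
All examples now run through 5 states with every (state, symbol) defined. Accept strings end in {0,1,2,3}, Reject strings end in {4}; accept={0,1,2,3}.

states=5 start=0 accept={0,1,2,3} delta: 0a->1 0b->2 1a->0 1b->3 2a->3 2b->0 3a->4 3b->0 4a->0 4b->0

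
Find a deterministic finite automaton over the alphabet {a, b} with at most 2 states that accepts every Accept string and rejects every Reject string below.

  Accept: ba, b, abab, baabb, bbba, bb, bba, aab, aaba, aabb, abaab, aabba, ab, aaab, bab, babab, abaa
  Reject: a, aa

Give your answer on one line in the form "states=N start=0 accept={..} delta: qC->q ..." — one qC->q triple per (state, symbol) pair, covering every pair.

Fold the examples into a partial DFA from state 0: repeatedly fix the first undefined (state, symbol) met by the shortest-then-alphabetical prefix, trying targets in increasing order and rejecting any under which an Accept and a Reject string meet in one state with the same remainder; add a state when all current targets are rejected. Accepting states are where Accept strings end.
a: 0a undefined. 0a->0: ok.
b: 0b undefined. 0b->0: no, ba/a meet in 0. Open state 1: 0b->1.
ba: 1a undefined. 1a->0: no, ba/a meet in 0. 1a->1: ok.
bb: 1b undefined. 1b->0: no, abab/a meet in 0. 1b->1: ok.
All examples now run through 2 states with every (state, symbol) defined. Accept strings end in {1}, Reject strings end in {0}; accept={1}.

states=2 start=0 accept={1} delta: 0a->0 0b->1 1a->1 1b->1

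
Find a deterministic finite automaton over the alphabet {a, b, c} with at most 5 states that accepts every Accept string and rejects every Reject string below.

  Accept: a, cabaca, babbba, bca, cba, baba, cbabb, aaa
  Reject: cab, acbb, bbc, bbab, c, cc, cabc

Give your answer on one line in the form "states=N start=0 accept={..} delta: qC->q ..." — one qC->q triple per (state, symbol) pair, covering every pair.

states=2 start=0 accept={0} delta: 0a->0 0b->1 0c->1 1a->0 1b->0 1c->1

State merging on the prefix tree: take the shortest (then alphabetical) example prefix whose next move is undefined and point that move at state 0, else 1, else 2, ...; a target is out if some Accept/Reject pair would then sit in one state with the same input left (inseparable). If every existing state is out, open a new one.
a: 0a undefined. 0a->0: ok.
b: 0b undefined. 0b->0: no, a/bbab meet in 0. Open state 1: 0b->1.
c: 0c undefined. 0c->0: no, a/c meet in 0. 0c->1: ok.
ba: 1a undefined. 1a->0: ok.
bb: 1b undefined. 1b->0: ok.
bc: 1c undefined. 1c->0: no, a/cc meet in 0. 1c->1: ok.
All examples now run through 2 states with every (state, symbol) defined. Accept strings end in {0}, Reject strings end in {1}; accept={0}.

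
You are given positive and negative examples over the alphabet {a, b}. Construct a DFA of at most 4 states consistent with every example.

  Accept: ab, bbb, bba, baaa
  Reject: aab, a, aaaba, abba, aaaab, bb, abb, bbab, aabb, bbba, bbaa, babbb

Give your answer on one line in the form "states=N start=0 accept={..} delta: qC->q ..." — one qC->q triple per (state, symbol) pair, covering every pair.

states=4 start=0 accept={0} delta: 0a->1 0b->2 1a->0 1b->0 2a->3 2b->1 3a->1 3b->0

Grow the machine one transition at a time. Run the examples from 0; the earliest place one falls off (shortest prefix, ties alphabetical) gets sent to the lowest-numbered state that keeps every Accept/Reject pair distinguishable — a pair clashes when both reach the same state with identical unread suffix — and to a fresh state only if none does.
a: 0a undefined. 0a->0: no, ab/aab meet in 0 with "b" left. Open state 1: 0a->1.
b: 0b undefined. 0b->0: no, ab/bbab meet in 1 with "b" left. 0b->1: no, ab/bb meet in 1 with "b" left. Open state 2: 0b->2.
aa: 1a undefined. 1a->0: ok.
ab: 1b undefined. 1b->0: ok.
ba: 2a undefined. 2a->0: no, ab/abba meet in 0. 2a->1: no, baaa/a meet in 1. 2a->2: no, baaa/aab meet in 2. Open state 3: 2a->3.
bb: 2b undefined. 2b->0: no, ab/bb meet in 0. 2b->1: ok.
baa: 3a undefined. 3a->0: no, baaa/a meet in 1. 3a->1: ok.
bab: 3b undefined. 3b->0: ok.
All examples now run through 4 states with every (state, symbol) defined. Accept strings end in {0}, Reject strings end in {1,2,3}; accept={0}.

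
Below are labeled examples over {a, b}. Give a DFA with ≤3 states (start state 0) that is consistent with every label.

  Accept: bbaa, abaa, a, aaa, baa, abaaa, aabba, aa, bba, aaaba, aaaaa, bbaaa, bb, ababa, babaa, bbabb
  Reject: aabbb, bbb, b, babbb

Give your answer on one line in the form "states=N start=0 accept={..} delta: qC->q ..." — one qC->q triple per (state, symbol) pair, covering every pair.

Fold the examples into a partial DFA from state 0: repeatedly fix the first undefined (state, symbol) met by the shortest-then-alphabetical prefix, trying targets in increasing order and rejecting any under which an Accept and a Reject string meet in one state with the same remainder; add a state when all current targets are rejected. Accepting states are where Accept strings end.
a: 0a undefined. 0a->0: ok.
b: 0b undefined. 0b->0: no, bbaa/aabbb meet in 0. Open state 1: 0b->1.
ba: 1a undefined. 1a->0: ok.
bb: 1b undefined. 1b->0: ok.
All examples now run through 2 states with every (state, symbol) defined. Accept strings end in {0}, Reject strings end in {1}; accept={0}.

states=2 start=0 accept={0} delta: 0a->0 0b->1 1a->0 1b->0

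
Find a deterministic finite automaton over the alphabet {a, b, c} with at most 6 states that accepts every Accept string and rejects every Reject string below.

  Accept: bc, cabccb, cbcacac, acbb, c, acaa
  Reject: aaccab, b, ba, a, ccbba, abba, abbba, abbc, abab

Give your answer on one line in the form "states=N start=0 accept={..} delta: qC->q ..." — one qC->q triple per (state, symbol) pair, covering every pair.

State merging on the prefix tree: take the shortest (then alphabetical) example prefix whose next move is undefined and point that move at state 0, else 1, else 2, ...; a target is out if some Accept/Reject pair would then sit in one state with the same input left (inseparable). If every existing state is out, open a new one.
a: 0a undefined. 0a->0: ok.
b: 0b undefined. 0b->0: no, bc/abbc meet in 0 with "c" left. Open state 1: 0b->1.
c: 0c undefined. 0c->0: no, c/a meet in 0. 0c->1: no, c/b meet in 1. Open state 2: 0c->2.
ba: 1a undefined. 1a->0: ok.
bc: 1c undefined. 1c->0: no, bc/ba meet in 0. 1c->1: no, bc/b meet in 1. 1c->2: ok.
ca: 2a undefined. 2a->0: no, acaa/ba meet in 0. 2a->1: no, acaa/ba meet in 0. 2a->2: ok.
cb: 2b undefined. 2b->0: no, acbb/b meet in 1. 2b->1: ok.
cc: 2c undefined. 2c->0: no, cabccb/aaccab meet in 1. 2c->1: ok.
abb: 1b undefined. 1b->0: no, bc/abbc meet in 2. 1b->1: no, bc/abbc meet in 2. 1b->2: no, bc/abba meet in 2. Open state 3: 1b->3.
abba: 3a undefined. 3a->0: ok.
abbb: 3b undefined. 3b->0: ok.
abbc: 3c undefined. 3c->0: ok.
All examples now run through 4 states with every (state, symbol) defined. Accept strings end in {2,3}, Reject strings end in {0,1}; accept={2,3}.

states=4 start=0 accept={2,3} delta: 0a->0 0b->1 0c->2 1a->0 1b->3 1c->2 2a->2 2b->1 2c->1 3a->0 3b->0 3c->0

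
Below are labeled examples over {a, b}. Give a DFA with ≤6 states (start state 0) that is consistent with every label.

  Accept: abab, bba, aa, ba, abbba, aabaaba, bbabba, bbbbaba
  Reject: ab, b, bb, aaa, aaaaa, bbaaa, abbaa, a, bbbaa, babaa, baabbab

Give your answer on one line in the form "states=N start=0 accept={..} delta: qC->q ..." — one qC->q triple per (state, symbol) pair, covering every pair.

Grow the machine one transition at a time. Run the examples from 0; the earliest place one falls off (shortest prefix, ties alphabetical) gets sent to the lowest-numbered state that keeps every Accept/Reject pair distinguishable — a pair clashes when both reach the same state with identical unread suffix — and to a fresh state only if none does.
a: 0a undefined. 0a->0: no, aa/aaa meet in 0. Open state 1: 0a->1.
b: 0b undefined. 0b->0: no, bba/a meet in 1. 0b->1: ok.
aa: 1a undefined. 1a->0: ok.
ab: 1b undefined. 1b->0: no, abab/ab meet in 0. 1b->1: no, abab/ab meet in 1. Open state 2: 1b->2.
aba: 2a undefined. 2a->0: no, abab/b meet in 1. 2a->1: no, abab/ab meet in 2. 2a->2: no, bba/ab meet in 2. Open state 3: 2a->3.
abb: 2b undefined. 2b->0: no, aa/abbaa meet in 0. 2b->1: ok.
abab: 3b undefined. 3b->0: no, bbbbaba/b meet in 1. 3b->1: no, abab/b meet in 1. 3b->2: no, abab/ab meet in 2. 3b->3: ok.
bbaa: 3a undefined. 3a->0: ok.
All examples now run through 4 states with every (state, symbol) defined. Accept strings end in {0,3}, Reject strings end in {1,2}; accept={0,3}.

states=4 start=0 accept={0,3} delta: 0a->1 0b->1 1a->0 1b->2 2a->3 2b->1 3a->0 3b->3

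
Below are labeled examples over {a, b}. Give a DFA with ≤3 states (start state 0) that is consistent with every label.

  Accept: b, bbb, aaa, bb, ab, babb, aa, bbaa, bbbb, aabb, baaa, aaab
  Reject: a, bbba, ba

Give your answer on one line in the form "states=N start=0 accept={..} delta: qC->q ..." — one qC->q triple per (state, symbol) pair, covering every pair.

Grow the machine one transition at a time. Run the examples from 0; the earliest place one falls off (shortest prefix, ties alphabetical) gets sent to the lowest-numbered state that keeps every Accept/Reject pair distinguishable — a pair clashes when both reach the same state with identical unread suffix — and to a fresh state only if none does.
a: 0a undefined. 0a->0: no, aaa/a meet in 0. Open state 1: 0a->1.
b: 0b undefined. 0b->0: ok.
aa: 1a undefined. 1a->0: no, aaa/a meet in 1. 1a->1: no, aaa/a meet in 1. Open state 2: 1a->2.
ab: 1b undefined. 1b->0: ok.
aaa: 2a undefined. 2a->0: ok.
aab: 2b undefined. 2b->0: ok.
All examples now run through 3 states with every (state, symbol) defined. Accept strings end in {0,2}, Reject strings end in {1}; accept={0,2}.

states=3 start=0 accept={0,2} delta: 0a->1 0b->0 1a->2 1b->0 2a->0 2b->0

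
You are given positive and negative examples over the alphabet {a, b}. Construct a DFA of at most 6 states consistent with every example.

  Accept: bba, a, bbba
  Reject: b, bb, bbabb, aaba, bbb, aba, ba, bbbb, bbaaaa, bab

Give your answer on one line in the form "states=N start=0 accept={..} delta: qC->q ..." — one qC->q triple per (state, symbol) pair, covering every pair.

states=4 start=0 accept={0,3} delta: 0a->0 0b->1 1a->1 1b->2 2a->3 2b->2 3a->1 3b->0

Fold the examples into a partial DFA from state 0: repeatedly fix the first undefined (state, symbol) met by the shortest-then-alphabetical prefix, trying targets in increasing order and rejecting any under which an Accept and a Reject string meet in one state with the same remainder; add a state when all current targets are rejected. Accepting states are where Accept strings end.
a: 0a undefined. 0a->0: ok.
b: 0b undefined. 0b->0: no, bba/b meet in 0. Open state 1: 0b->1.
ba: 1a undefined. 1a->0: no, a/aaba meet in 0. 1a->1: ok.
bb: 1b undefined. 1b->0: no, bba/bb meet in 0. 1b->1: no, bba/b meet in 1. Open state 2: 1b->2.
bba: 2a undefined. 2a->0: no, bba/bbaaaa meet in 0. 2a->1: no, bba/b meet in 1. 2a->2: no, bba/bb meet in 2. Open state 3: 2a->3.
bbb: 2b undefined. 2b->0: no, a/bbb meet in 0. 2b->1: no, bbba/b meet in 1. 2b->2: ok.
bbaa: 3a undefined. 3a->0: no, a/bbaaaa meet in 0. 3a->1: ok.
bbab: 3b undefined. 3b->0: ok.
All examples now run through 4 states with every (state, symbol) defined. Accept strings end in {0,3}, Reject strings end in {1,2}; accept={0,3}.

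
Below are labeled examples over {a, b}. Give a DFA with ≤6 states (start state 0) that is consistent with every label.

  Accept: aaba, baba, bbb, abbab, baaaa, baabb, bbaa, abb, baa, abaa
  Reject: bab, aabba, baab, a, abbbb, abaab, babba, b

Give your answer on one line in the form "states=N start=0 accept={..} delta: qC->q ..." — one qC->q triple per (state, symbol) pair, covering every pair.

states=4 start=0 accept={2,3} delta: 0a->0 0b->1 1a->2 1b->3 2a->2 2b->1 3a->1 3b->2

State merging on the prefix tree: take the shortest (then alphabetical) example prefix whose next move is undefined and point that move at state 0, else 1, else 2, ...; a target is out if some Accept/Reject pair would then sit in one state with the same input left (inseparable). If every existing state is out, open a new one.
a: 0a undefined. 0a->0: ok.
b: 0b undefined. 0b->0: no, aaba/bab meet in 0. Open state 1: 0b->1.
ba: 1a undefined. 1a->0: no, aaba/a meet in 0. 1a->1: no, aaba/b meet in 1. Open state 2: 1a->2.
bb: 1b undefined. 1b->0: no, bbb/b meet in 1. 1b->1: no, aaba/aabba meet in 2. 1b->2: no, bbb/bab meet in 2 with "b" left. Open state 3: 1b->3.
baa: 2a undefined. 2a->0: no, baaaa/a meet in 0. 2a->1: no, baaaa/b meet in 1. 2a->2: ok.
bab: 2b undefined. 2b->0: no, aaba/babba meet in 2. 2b->1: ok.
bba: 3a undefined. 3a->0: no, abbab/bab meet in 1. 3a->1: ok.
bbb: 3b undefined. 3b->0: no, bbb/a meet in 0. 3b->1: no, bbb/bab meet in 1. 3b->2: ok.
All examples now run through 4 states with every (state, symbol) defined. Accept strings end in {2,3}, Reject strings end in {0,1}; accept={2,3}.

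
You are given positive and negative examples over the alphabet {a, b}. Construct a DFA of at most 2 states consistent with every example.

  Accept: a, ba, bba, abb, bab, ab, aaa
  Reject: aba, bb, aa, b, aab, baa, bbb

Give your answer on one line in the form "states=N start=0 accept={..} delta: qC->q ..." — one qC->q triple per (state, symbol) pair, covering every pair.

Grow the machine one transition at a time. Run the examples from 0; the earliest place one falls off (shortest prefix, ties alphabetical) gets sent to the lowest-numbered state that keeps every Accept/Reject pair distinguishable — a pair clashes when both reach the same state with identical unread suffix — and to a fresh state only if none does.
a: 0a undefined. 0a->0: no, a/aa meet in 0. Open state 1: 0a->1.
b: 0b undefined. 0b->0: ok.
aa: 1a undefined. 1a->0: ok.
ab: 1b undefined. 1b->0: no, a/aba meet in 1. 1b->1: ok.
All examples now run through 2 states with every (state, symbol) defined. Accept strings end in {1}, Reject strings end in {0}; accept={1}.

states=2 start=0 accept={1} delta: 0a->1 0b->0 1a->0 1b->1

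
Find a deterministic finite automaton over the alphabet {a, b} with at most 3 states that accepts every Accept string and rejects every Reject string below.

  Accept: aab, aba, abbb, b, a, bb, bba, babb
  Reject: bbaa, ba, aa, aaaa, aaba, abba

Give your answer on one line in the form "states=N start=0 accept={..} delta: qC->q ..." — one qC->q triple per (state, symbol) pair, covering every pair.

State merging on the prefix tree: take the shortest (then alphabetical) example prefix whose next move is undefined and point that move at state 0, else 1, else 2, ...; a target is out if some Accept/Reject pair would then sit in one state with the same input left (inseparable). If every existing state is out, open a new one.
a: 0a undefined. 0a->0: no, aba/ba meet in 0 with "ba" left. Open state 1: 0a->1.
b: 0b undefined. 0b->0: no, a/ba meet in 1. 0b->1: ok.
aa: 1a undefined. 1a->0: ok.
ab: 1b undefined. 1b->0: no, abbb/bbaa meet in 0. 1b->1: no, aab/bbaa meet in 1. Open state 2: 1b->2.
aba: 2a undefined. 2a->0: no, aab/bbaa meet in 1. 2a->1: ok.
abb: 2b undefined. 2b->0: no, aab/abba meet in 1. 2b->1: ok.
All examples now run through 3 states with every (state, symbol) defined. Accept strings end in {1,2}, Reject strings end in {0}; accept={1,2}.

states=3 start=0 accept={1,2} delta: 0a->1 0b->1 1a->0 1b->2 2a->1 2b->1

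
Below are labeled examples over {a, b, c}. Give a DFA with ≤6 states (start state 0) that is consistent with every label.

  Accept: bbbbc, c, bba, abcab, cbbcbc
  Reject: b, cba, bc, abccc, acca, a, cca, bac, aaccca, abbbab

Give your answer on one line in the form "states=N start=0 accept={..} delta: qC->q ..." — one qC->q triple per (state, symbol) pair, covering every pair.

Fold the examples into a partial DFA from state 0: repeatedly fix the first undefined (state, symbol) met by the shortest-then-alphabetical prefix, trying targets in increasing order and rejecting any under which an Accept and a Reject string meet in one state with the same remainder; add a state when all current targets are rejected. Accepting states are where Accept strings end.
a: 0a undefined. 0a->0: ok.
b: 0b undefined. 0b->0: no, bbbbc/bc meet in 0 with "c" left. Open state 1: 0b->1.
c: 0c undefined. 0c->0: no, c/acca meet in 0. 0c->1: no, c/b meet in 1. Open state 2: 0c->2.
ba: 1a undefined. 1a->0: no, c/bac meet in 2. 1a->1: ok.
bb: 1b undefined. 1b->0: no, bba/a meet in 0. 1b->1: no, bbbbc/bc meet in 1 with "c" left. 1b->2: ok.
bc: 1c undefined. 1c->0: no, abcab/b meet in 1. 1c->1: ok.
cb: 2b undefined. 2b->0: no, bbbbc/b meet in 1. 2b->1: no, c/abbbab meet in 2. 2b->2: no, bba/cba meet in 2 with "a" left. Open state 3: 2b->3.
cc: 2c undefined. 2c->0: no, bba/aaccca meet in 2 with "a" left. 2c->1: ok.
bba: 2a undefined. 2a->0: no, bba/a meet in 0. 2a->1: no, bba/b meet in 1. 2a->2: ok.
cba: 3a undefined. 3a->0: ok.
cbb: 3b undefined. 3b->0: ok.
cbbcbc: 3c undefined. 3c->0: no, cbbcbc/cba meet in 0. 3c->1: no, cbbcbc/b meet in 1. 3c->2: ok.
All examples now run through 4 states with every (state, symbol) defined. Accept strings end in {2}, Reject strings end in {0,1}; accept={2}.

states=4 start=0 accept={2} delta: 0a->0 0b->1 0c->2 1a->1 1b->2 1c->1 2a->2 2b->3 2c->1 3a->0 3b->0 3c->2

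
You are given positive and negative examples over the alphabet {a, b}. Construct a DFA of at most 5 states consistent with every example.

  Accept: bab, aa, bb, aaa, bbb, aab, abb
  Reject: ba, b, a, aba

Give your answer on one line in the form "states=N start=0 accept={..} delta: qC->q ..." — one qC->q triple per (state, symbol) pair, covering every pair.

State merging on the prefix tree: take the shortest (then alphabetical) example prefix whose next move is undefined and point that move at state 0, else 1, else 2, ...; a target is out if some Accept/Reject pair would then sit in one state with the same input left (inseparable). If every existing state is out, open a new one.
a: 0a undefined. 0a->0: no, aa/a meet in 0. Open state 1: 0a->1.
b: 0b undefined. 0b->0: no, bb/b meet in 0. 0b->1: no, aa/ba meet in 1 with "a" left. Open state 2: 0b->2.
aa: 1a undefined. 1a->0: no, aaa/a meet in 1. 1a->1: no, aa/a meet in 1. 1a->2: no, aa/b meet in 2. Open state 3: 1a->3.
ab: 1b undefined. 1b->0: no, abb/b meet in 2. 1b->1: no, aa/aba meet in 3. 1b->2: ok.
ba: 2a undefined. 2a->0: no, bab/b meet in 2. 2a->1: no, bab/b meet in 2. 2a->2: ok.
bb: 2b undefined. 2b->0: no, bbb/ba meet in 2. 2b->1: no, bab/a meet in 1. 2b->2: no, bab/ba meet in 2. 2b->3: ok.
aaa: 3a undefined. 3a->0: ok.
aab: 3b undefined. 3b->0: ok.
All examples now run through 4 states with every (state, symbol) defined. Accept strings end in {0,3}, Reject strings end in {1,2}; accept={0,3}.

states=4 start=0 accept={0,3} delta: 0a->1 0b->2 1a->3 1b->2 2a->2 2b->3 3a->0 3b->0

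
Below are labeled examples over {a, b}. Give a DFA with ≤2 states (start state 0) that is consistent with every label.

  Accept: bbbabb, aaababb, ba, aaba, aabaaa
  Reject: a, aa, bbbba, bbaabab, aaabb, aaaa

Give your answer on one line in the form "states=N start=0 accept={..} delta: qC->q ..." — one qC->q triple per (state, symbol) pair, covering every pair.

Fold the examples into a partial DFA from state 0: repeatedly fix the first undefined (state, symbol) met by the shortest-then-alphabetical prefix, trying targets in increasing order and rejecting any under which an Accept and a Reject string meet in one state with the same remainder; add a state when all current targets are rejected. Accepting states are where Accept strings end.
a: 0a undefined. 0a->0: ok.
b: 0b undefined. 0b->0: no, bbbabb/a meet in 0. Open state 1: 0b->1.
ba: 1a undefined. 1a->0: no, aaababb/aaabb meet in 1 with "b" left. 1a->1: ok.
bb: 1b undefined. 1b->0: ok.
All examples now run through 2 states with every (state, symbol) defined. Accept strings end in {1}, Reject strings end in {0}; accept={1}.

states=2 start=0 accept={1} delta: 0a->0 0b->1 1a->1 1b->0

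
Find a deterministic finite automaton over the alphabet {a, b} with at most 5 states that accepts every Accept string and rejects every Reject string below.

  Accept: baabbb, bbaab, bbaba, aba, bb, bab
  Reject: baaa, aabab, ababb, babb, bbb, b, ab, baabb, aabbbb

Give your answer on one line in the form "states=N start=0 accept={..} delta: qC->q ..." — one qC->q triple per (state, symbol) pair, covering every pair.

states=5 start=0 accept={1,3} delta: 0a->1 0b->2 1a->1 1b->0 2a->2 2b->3 3a->4 3b->2 4a->2 4b->0

Fold the examples into a partial DFA from state 0: repeatedly fix the first undefined (state, symbol) met by the shortest-then-alphabetical prefix, trying targets in increasing order and rejecting any under which an Accept and a Reject string meet in one state with the same remainder; add a state when all current targets are rejected. Accepting states are where Accept strings end.
a: 0a undefined. 0a->0: no, bab/aabab meet in 0 with "bab" left. Open state 1: 0a->1.
b: 0b undefined. 0b->0: no, bb/bbb meet in 0. 0b->1: no, bb/ab meet in 1 with "b" left. Open state 2: 0b->2.
aa: 1a undefined. 1a->0: no, bab/aabab meet in 2 with "ab" left. 1a->1: ok.
ab: 1b undefined. 1b->0: ok.
ba: 2a undefined. 2a->0: no, baabbb/babb meet in 2 with "b" left. 2a->1: no, aba/baaa meet in 1. 2a->2: ok.
bb: 2b undefined. 2b->0: no, baabbb/aabab meet in 0. 2b->1: no, baabbb/baaa meet in 2. 2b->2: no, baabbb/baaa meet in 2. Open state 3: 2b->3.
bba: 3a undefined. 3a->0: no, bbaab/aabab meet in 0. 3a->1: no, bbaab/aabab meet in 0. 3a->2: no, bbaba/baaa meet in 2. 3a->3: no, bbaab/babb meet in 3 with "b" left. Open state 4: 3a->4.
bbb: 3b undefined. 3b->0: no, baabbb/baaa meet in 2. 3b->1: no, baabbb/aabab meet in 0. 3b->2: ok.
bbaa: 4a undefined. 4a->0: no, bbaab/baaa meet in 2. 4a->1: no, bbaab/aabab meet in 0. 4a->2: ok.
bbab: 4b undefined. 4b->0: ok.
All examples now run through 5 states with every (state, symbol) defined. Accept strings end in {1,3}, Reject strings end in {0,2}; accept={1,3}.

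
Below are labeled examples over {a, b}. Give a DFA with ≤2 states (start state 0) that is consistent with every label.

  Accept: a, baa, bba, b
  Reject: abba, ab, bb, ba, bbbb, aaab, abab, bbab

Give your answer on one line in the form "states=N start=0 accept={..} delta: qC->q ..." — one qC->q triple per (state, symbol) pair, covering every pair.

State merging on the prefix tree: take the shortest (then alphabetical) example prefix whose next move is undefined and point that move at state 0, else 1, else 2, ...; a target is out if some Accept/Reject pair would then sit in one state with the same input left (inseparable). If every existing state is out, open a new one.
a: 0a undefined. 0a->0: no, bba/abba meet in 0 with "bba" left. Open state 1: 0a->1.
b: 0b undefined. 0b->0: no, a/ba meet in 1. 0b->1: ok.
aa: 1a undefined. 1a->0: ok.
ab: 1b undefined. 1b->0: ok.
All examples now run through 2 states with every (state, symbol) defined. Accept strings end in {1}, Reject strings end in {0}; accept={1}.

states=2 start=0 accept={1} delta: 0a->1 0b->1 1a->0 1b->0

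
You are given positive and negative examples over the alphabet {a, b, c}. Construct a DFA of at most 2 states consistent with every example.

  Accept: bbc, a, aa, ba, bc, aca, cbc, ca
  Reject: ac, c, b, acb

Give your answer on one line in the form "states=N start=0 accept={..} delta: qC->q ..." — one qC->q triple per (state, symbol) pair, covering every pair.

State merging on the prefix tree: take the shortest (then alphabetical) example prefix whose next move is undefined and point that move at state 0, else 1, else 2, ...; a target is out if some Accept/Reject pair would then sit in one state with the same input left (inseparable). If every existing state is out, open a new one.
a: 0a undefined. 0a->0: ok.
b: 0b undefined. 0b->0: no, bbc/ac meet in 0 with "c" left. Open state 1: 0b->1.
c: 0c undefined. 0c->0: no, a/ac meet in 0. 0c->1: ok.
ba: 1a undefined. 1a->0: ok.
bb: 1b undefined. 1b->0: no, bbc/ac meet in 1. 1b->1: ok.
bc: 1c undefined. 1c->0: ok.
All examples now run through 2 states with every (state, symbol) defined. Accept strings end in {0}, Reject strings end in {1}; accept={0}.

states=2 start=0 accept={0} delta: 0a->0 0b->1 0c->1 1a->0 1b->1 1c->0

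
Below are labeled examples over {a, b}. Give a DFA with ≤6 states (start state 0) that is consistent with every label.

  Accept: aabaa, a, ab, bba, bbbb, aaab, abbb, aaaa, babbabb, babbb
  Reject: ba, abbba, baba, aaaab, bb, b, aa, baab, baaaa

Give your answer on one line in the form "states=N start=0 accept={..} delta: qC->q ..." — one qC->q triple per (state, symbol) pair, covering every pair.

states=4 start=0 accept={0,1} delta: 0a->1 0b->2 1a->2 1b->1 2a->3 2b->3 3a->0 3b->1

State merging on the prefix tree: take the shortest (then alphabetical) example prefix whose next move is undefined and point that move at state 0, else 1, else 2, ...; a target is out if some Accept/Reject pair would then sit in one state with the same input left (inseparable). If every existing state is out, open a new one.
a: 0a undefined. 0a->0: no, a/aa meet in 0. Open state 1: 0a->1.
b: 0b undefined. 0b->0: no, a/ba meet in 1. 0b->1: no, a/b meet in 1. Open state 2: 0b->2.
aa: 1a undefined. 1a->0: no, aaaa/aa meet in 0. 1a->1: no, a/aa meet in 1. 1a->2: ok.
ab: 1b undefined. 1b->0: no, bba/abbba meet in 2 with "ba" left. 1b->1: ok.
ba: 2a undefined. 2a->0: no, a/aaaab meet in 1. 2a->1: no, a/ba meet in 1. 2a->2: no, bba/baba meet in 2 with "ba" left. Open state 3: 2a->3.
bb: 2b undefined. 2b->0: no, aabaa/abbba meet in 2. 2b->1: no, aabaa/ba meet in 3. 2b->2: no, bba/ba meet in 3. 2b->3: ok.
baa: 3a undefined. 3a->0: ok.
bab: 3b undefined. 3b->0: no, aabaa/baba meet in 1. 3b->1: ok.
All examples now run through 4 states with every (state, symbol) defined. Accept strings end in {0,1}, Reject strings end in {2,3}; accept={0,1}.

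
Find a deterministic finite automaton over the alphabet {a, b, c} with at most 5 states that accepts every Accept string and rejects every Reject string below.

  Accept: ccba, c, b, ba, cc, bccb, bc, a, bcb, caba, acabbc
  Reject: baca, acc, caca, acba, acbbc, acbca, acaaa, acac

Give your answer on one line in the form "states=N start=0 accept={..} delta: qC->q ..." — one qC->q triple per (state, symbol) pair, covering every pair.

states=4 start=0 accept={0,1} delta: 0a->1 0b->0 0c->0 1a->2 1b->3 1c->2 2a->3 2b->1 2c->2 3a->1 3b->0 3c->2

State merging on the prefix tree: take the shortest (then alphabetical) example prefix whose next move is undefined and point that move at state 0, else 1, else 2, ...; a target is out if some Accept/Reject pair would then sit in one state with the same input left (inseparable). If every existing state is out, open a new one.
a: 0a undefined. 0a->0: no, cc/acc meet in 0 with "cc" left. Open state 1: 0a->1.
b: 0b undefined. 0b->0: ok.
c: 0c undefined. 0c->0: ok.
ac: 1c undefined. 1c->0: no, ccba/baca meet in 1. 1c->1: no, ccba/acc meet in 1. Open state 2: 1c->2.
aca: 2a undefined. 2a->0: no, c/baca meet in 0. 2a->1: no, ccba/baca meet in 1. 2a->2: no, acabbc/acbbc meet in 2 with "bbc" left. Open state 3: 2a->3.
acb: 2b undefined. 2b->0: no, ccba/acba meet in 1. 2b->1: ok.
acc: 2c undefined. 2c->0: no, c/acc meet in 0. 2c->1: no, ccba/acc meet in 1. 2c->2: ok.
cab: 1b undefined. 1b->0: no, c/acbbc meet in 0. 1b->1: no, caba/acba meet in 1 with "a" left. 1b->2: no, caba/baca meet in 3. 1b->3: ok.
acaa: 3a undefined. 3a->0: no, ccba/acaaa meet in 1. 3a->1: ok.
acab: 3b undefined. 3b->0: ok.
acac: 3c undefined. 3c->0: no, c/acbbc meet in 0. 3c->1: no, ccba/acbbc meet in 1. 3c->2: ok.
acba: 1a undefined. 1a->0: no, c/acba meet in 0. 1a->1: no, ccba/acba meet in 1. 1a->2: ok.
All examples now run through 4 states with every (state, symbol) defined. Accept strings end in {0,1}, Reject strings end in {2,3}; accept={0,1}.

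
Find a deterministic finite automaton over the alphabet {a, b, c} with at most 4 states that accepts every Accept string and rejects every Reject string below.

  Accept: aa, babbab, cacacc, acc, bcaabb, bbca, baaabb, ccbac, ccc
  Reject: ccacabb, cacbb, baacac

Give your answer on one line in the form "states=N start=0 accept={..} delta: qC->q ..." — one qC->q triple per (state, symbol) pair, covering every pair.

Fold the examples into a partial DFA from state 0: repeatedly fix the first undefined (state, symbol) met by the shortest-then-alphabetical prefix, trying targets in increasing order and rejecting any under which an Accept and a Reject string meet in one state with the same remainder; add a state when all current targets are rejected. Accepting states are where Accept strings end.
a: 0a undefined. 0a->0: ok.
b: 0b undefined. 0b->0: ok.
c: 0c undefined. 0c->0: no, aa/ccacabb meet in 0. Open state 1: 0c->1.
ca: 1a undefined. 1a->0: ok.
cc: 1c undefined. 1c->0: no, aa/ccacabb meet in 0. 1c->1: no, aa/ccacabb meet in 0. Open state 2: 1c->2.
cca: 2a undefined. 2a->0: no, aa/ccacabb meet in 0. 2a->1: ok.
ccb: 2b undefined. 2b->0: no, ccbac/baacac meet in 1. 2b->1: no, ccbac/baacac meet in 1. 2b->2: ok.
ccc: 2c undefined. 2c->0: ok.
cacb: 1b undefined. 1b->0: no, aa/ccacabb meet in 0. 1b->1: ok.
All examples now run through 3 states with every (state, symbol) defined. Accept strings end in {0,2}, Reject strings end in {1}; accept={0,2}.

states=3 start=0 accept={0,2} delta: 0a->0 0b->0 0c->1 1a->0 1b->1 1c->2 2a->1 2b->2 2c->0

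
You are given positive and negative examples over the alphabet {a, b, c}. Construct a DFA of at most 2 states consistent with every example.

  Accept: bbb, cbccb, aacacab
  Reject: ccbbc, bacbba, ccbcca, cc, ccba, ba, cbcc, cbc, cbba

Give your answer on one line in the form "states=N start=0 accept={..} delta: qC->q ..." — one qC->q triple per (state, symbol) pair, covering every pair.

states=2 start=0 accept={1} delta: 0a->0 0b->1 0c->0 1a->0 1b->0 1c->0

State merging on the prefix tree: take the shortest (then alphabetical) example prefix whose next move is undefined and point that move at state 0, else 1, else 2, ...; a target is out if some Accept/Reject pair would then sit in one state with the same input left (inseparable). If every existing state is out, open a new one.
a: 0a undefined. 0a->0: ok.
b: 0b undefined. 0b->0: no, bbb/ba meet in 0. Open state 1: 0b->1.
c: 0c undefined. 0c->0: ok.
ba: 1a undefined. 1a->0: ok.
bb: 1b undefined. 1b->0: ok.
cbc: 1c undefined. 1c->0: ok.
All examples now run through 2 states with every (state, symbol) defined. Accept strings end in {1}, Reject strings end in {0}; accept={1}.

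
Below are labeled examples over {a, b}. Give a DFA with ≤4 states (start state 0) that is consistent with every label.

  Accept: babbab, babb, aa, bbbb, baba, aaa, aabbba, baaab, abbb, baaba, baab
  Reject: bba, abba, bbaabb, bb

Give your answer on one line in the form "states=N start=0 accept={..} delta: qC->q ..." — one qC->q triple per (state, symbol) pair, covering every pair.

states=4 start=0 accept={0,1} delta: 0a->0 0b->1 1a->2 1b->2 2a->3 2b->0 3a->0 3b->0

Fold the examples into a partial DFA from state 0: repeatedly fix the first undefined (state, symbol) met by the shortest-then-alphabetical prefix, trying targets in increasing order and rejecting any under which an Accept and a Reject string meet in one state with the same remainder; add a state when all current targets are rejected. Accepting states are where Accept strings end.
a: 0a undefined. 0a->0: ok.
b: 0b undefined. 0b->0: no, babbab/bba meet in 0. Open state 1: 0b->1.
ba: 1a undefined. 1a->0: no, babb/bb meet in 1 with "b" left. 1a->1: no, baba/bba meet in 1 with "ba" left. Open state 2: 1a->2.
bb: 1b undefined. 1b->0: no, aa/bba meet in 0. 1b->1: no, bbbb/bb meet in 1. 1b->2: ok.
baa: 2a undefined. 2a->0: no, aa/bba meet in 0. 2a->1: no, babb/bbaabb meet in 2 with "bb" left. 2a->2: no, babb/bbaabb meet in 2 with "bb" left. Open state 3: 2a->3.
bab: 2b undefined. 2b->0: ok.
baaa: 3a undefined. 3a->0: ok.
baab: 3b undefined. 3b->0: ok.
All examples now run through 4 states with every (state, symbol) defined. Accept strings end in {0,1}, Reject strings end in {2,3}; accept={0,1}.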